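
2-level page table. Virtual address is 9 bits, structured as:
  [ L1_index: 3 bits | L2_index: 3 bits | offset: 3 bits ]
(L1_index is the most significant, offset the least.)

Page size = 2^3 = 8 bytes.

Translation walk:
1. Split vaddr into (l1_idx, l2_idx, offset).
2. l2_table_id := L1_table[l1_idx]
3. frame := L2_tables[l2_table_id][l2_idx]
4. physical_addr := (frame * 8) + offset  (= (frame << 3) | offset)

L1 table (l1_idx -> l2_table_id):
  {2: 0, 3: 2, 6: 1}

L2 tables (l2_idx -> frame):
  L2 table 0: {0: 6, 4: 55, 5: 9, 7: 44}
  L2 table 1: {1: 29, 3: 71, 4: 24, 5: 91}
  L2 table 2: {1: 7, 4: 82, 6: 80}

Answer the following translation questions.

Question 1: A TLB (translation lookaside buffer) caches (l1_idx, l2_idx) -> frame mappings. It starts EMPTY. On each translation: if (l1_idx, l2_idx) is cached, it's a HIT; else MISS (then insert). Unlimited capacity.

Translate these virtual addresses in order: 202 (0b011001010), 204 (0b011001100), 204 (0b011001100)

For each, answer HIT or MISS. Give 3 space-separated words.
Answer: MISS HIT HIT

Derivation:
vaddr=202: (3,1) not in TLB -> MISS, insert
vaddr=204: (3,1) in TLB -> HIT
vaddr=204: (3,1) in TLB -> HIT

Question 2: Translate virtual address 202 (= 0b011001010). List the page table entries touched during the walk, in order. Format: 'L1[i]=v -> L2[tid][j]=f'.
vaddr = 202 = 0b011001010
Split: l1_idx=3, l2_idx=1, offset=2

Answer: L1[3]=2 -> L2[2][1]=7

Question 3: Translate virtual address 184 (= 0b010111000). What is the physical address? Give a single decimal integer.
Answer: 352

Derivation:
vaddr = 184 = 0b010111000
Split: l1_idx=2, l2_idx=7, offset=0
L1[2] = 0
L2[0][7] = 44
paddr = 44 * 8 + 0 = 352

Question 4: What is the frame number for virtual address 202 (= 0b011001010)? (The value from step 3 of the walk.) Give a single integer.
Answer: 7

Derivation:
vaddr = 202: l1_idx=3, l2_idx=1
L1[3] = 2; L2[2][1] = 7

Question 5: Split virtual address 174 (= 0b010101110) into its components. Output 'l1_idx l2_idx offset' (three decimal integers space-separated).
Answer: 2 5 6

Derivation:
vaddr = 174 = 0b010101110
  top 3 bits -> l1_idx = 2
  next 3 bits -> l2_idx = 5
  bottom 3 bits -> offset = 6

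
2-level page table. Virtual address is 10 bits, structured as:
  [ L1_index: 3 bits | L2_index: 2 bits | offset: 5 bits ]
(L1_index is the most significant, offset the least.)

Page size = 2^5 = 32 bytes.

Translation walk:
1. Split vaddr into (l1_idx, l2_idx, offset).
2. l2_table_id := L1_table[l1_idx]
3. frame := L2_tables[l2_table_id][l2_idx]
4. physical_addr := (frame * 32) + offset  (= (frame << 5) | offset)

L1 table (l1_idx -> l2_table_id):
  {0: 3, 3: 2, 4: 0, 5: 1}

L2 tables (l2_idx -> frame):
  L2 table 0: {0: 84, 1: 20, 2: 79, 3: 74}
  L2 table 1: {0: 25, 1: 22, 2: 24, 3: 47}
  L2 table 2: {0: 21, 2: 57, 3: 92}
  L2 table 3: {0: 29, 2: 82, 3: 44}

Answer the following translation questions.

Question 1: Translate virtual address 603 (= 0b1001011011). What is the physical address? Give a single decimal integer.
vaddr = 603 = 0b1001011011
Split: l1_idx=4, l2_idx=2, offset=27
L1[4] = 0
L2[0][2] = 79
paddr = 79 * 32 + 27 = 2555

Answer: 2555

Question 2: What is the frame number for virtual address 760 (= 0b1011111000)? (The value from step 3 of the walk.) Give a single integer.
vaddr = 760: l1_idx=5, l2_idx=3
L1[5] = 1; L2[1][3] = 47

Answer: 47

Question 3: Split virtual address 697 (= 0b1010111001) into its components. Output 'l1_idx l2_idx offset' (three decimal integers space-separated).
Answer: 5 1 25

Derivation:
vaddr = 697 = 0b1010111001
  top 3 bits -> l1_idx = 5
  next 2 bits -> l2_idx = 1
  bottom 5 bits -> offset = 25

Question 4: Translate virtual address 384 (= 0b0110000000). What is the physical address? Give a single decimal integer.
vaddr = 384 = 0b0110000000
Split: l1_idx=3, l2_idx=0, offset=0
L1[3] = 2
L2[2][0] = 21
paddr = 21 * 32 + 0 = 672

Answer: 672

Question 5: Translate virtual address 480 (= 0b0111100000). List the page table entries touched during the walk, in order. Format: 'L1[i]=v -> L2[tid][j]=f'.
vaddr = 480 = 0b0111100000
Split: l1_idx=3, l2_idx=3, offset=0

Answer: L1[3]=2 -> L2[2][3]=92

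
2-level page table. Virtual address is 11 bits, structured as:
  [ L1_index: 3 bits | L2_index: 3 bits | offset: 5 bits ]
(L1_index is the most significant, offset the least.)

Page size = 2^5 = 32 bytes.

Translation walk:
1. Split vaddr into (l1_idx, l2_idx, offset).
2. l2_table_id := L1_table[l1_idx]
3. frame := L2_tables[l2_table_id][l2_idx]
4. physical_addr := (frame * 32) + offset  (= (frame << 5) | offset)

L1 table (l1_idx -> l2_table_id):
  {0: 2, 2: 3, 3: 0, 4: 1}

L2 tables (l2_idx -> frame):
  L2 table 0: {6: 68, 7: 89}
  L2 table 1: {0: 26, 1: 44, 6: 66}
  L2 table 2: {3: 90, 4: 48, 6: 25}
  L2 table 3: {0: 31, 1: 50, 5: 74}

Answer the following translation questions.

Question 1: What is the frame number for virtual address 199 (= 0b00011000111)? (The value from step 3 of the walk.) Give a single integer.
Answer: 25

Derivation:
vaddr = 199: l1_idx=0, l2_idx=6
L1[0] = 2; L2[2][6] = 25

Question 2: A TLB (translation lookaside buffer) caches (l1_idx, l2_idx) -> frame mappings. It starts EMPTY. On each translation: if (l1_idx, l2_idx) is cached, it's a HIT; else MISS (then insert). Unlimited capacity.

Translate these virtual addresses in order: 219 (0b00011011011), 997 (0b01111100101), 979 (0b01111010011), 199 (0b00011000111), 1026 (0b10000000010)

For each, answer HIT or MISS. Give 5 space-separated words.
Answer: MISS MISS MISS HIT MISS

Derivation:
vaddr=219: (0,6) not in TLB -> MISS, insert
vaddr=997: (3,7) not in TLB -> MISS, insert
vaddr=979: (3,6) not in TLB -> MISS, insert
vaddr=199: (0,6) in TLB -> HIT
vaddr=1026: (4,0) not in TLB -> MISS, insert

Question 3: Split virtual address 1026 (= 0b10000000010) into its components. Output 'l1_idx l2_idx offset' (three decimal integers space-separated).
Answer: 4 0 2

Derivation:
vaddr = 1026 = 0b10000000010
  top 3 bits -> l1_idx = 4
  next 3 bits -> l2_idx = 0
  bottom 5 bits -> offset = 2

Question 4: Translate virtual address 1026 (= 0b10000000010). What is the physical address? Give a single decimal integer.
Answer: 834

Derivation:
vaddr = 1026 = 0b10000000010
Split: l1_idx=4, l2_idx=0, offset=2
L1[4] = 1
L2[1][0] = 26
paddr = 26 * 32 + 2 = 834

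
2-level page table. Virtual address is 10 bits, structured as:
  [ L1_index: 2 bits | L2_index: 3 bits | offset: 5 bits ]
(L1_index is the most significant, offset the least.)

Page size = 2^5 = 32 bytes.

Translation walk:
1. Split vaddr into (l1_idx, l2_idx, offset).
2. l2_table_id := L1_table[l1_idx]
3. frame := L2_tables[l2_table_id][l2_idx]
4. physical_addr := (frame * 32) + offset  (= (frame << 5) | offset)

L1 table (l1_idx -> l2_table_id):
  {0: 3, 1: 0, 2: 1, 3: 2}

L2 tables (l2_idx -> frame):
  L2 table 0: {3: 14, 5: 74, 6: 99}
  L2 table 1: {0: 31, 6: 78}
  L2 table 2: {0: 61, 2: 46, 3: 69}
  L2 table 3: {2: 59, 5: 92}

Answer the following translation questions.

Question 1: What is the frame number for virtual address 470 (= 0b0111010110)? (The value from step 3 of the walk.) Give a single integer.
Answer: 99

Derivation:
vaddr = 470: l1_idx=1, l2_idx=6
L1[1] = 0; L2[0][6] = 99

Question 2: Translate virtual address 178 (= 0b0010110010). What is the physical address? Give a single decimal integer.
Answer: 2962

Derivation:
vaddr = 178 = 0b0010110010
Split: l1_idx=0, l2_idx=5, offset=18
L1[0] = 3
L2[3][5] = 92
paddr = 92 * 32 + 18 = 2962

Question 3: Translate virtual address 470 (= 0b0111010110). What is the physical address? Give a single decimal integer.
Answer: 3190

Derivation:
vaddr = 470 = 0b0111010110
Split: l1_idx=1, l2_idx=6, offset=22
L1[1] = 0
L2[0][6] = 99
paddr = 99 * 32 + 22 = 3190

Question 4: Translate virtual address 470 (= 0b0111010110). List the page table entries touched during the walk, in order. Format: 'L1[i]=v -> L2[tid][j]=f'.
vaddr = 470 = 0b0111010110
Split: l1_idx=1, l2_idx=6, offset=22

Answer: L1[1]=0 -> L2[0][6]=99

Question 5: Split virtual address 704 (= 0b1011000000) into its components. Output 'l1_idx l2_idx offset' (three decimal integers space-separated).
Answer: 2 6 0

Derivation:
vaddr = 704 = 0b1011000000
  top 2 bits -> l1_idx = 2
  next 3 bits -> l2_idx = 6
  bottom 5 bits -> offset = 0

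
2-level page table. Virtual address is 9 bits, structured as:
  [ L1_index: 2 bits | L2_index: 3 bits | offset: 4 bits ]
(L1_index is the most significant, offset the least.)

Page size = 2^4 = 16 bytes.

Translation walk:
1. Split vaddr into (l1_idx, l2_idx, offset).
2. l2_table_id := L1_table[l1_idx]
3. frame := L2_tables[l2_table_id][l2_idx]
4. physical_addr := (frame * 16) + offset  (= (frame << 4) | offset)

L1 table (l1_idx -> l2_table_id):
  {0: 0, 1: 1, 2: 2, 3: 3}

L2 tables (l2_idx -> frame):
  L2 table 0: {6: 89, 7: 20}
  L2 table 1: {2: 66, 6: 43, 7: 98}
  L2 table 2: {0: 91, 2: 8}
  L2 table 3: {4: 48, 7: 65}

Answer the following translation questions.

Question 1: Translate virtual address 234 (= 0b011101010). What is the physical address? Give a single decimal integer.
vaddr = 234 = 0b011101010
Split: l1_idx=1, l2_idx=6, offset=10
L1[1] = 1
L2[1][6] = 43
paddr = 43 * 16 + 10 = 698

Answer: 698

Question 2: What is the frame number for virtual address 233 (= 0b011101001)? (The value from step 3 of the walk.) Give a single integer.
Answer: 43

Derivation:
vaddr = 233: l1_idx=1, l2_idx=6
L1[1] = 1; L2[1][6] = 43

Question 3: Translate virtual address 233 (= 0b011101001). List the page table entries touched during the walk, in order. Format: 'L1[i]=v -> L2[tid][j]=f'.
vaddr = 233 = 0b011101001
Split: l1_idx=1, l2_idx=6, offset=9

Answer: L1[1]=1 -> L2[1][6]=43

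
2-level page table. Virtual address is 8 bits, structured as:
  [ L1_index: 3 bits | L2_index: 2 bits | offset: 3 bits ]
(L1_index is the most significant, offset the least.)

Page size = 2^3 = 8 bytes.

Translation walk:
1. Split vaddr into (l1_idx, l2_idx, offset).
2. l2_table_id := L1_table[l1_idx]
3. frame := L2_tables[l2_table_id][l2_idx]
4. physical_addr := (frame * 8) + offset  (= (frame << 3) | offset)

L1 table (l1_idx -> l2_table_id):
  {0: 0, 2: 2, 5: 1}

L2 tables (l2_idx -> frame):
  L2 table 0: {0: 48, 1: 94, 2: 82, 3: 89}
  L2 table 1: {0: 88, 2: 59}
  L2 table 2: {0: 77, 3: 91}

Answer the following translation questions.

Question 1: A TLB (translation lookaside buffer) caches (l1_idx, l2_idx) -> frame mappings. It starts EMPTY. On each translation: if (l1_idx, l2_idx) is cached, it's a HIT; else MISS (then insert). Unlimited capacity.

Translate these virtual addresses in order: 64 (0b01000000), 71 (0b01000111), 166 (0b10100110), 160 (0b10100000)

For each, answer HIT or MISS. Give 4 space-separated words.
vaddr=64: (2,0) not in TLB -> MISS, insert
vaddr=71: (2,0) in TLB -> HIT
vaddr=166: (5,0) not in TLB -> MISS, insert
vaddr=160: (5,0) in TLB -> HIT

Answer: MISS HIT MISS HIT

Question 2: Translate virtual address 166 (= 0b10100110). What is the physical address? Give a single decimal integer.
vaddr = 166 = 0b10100110
Split: l1_idx=5, l2_idx=0, offset=6
L1[5] = 1
L2[1][0] = 88
paddr = 88 * 8 + 6 = 710

Answer: 710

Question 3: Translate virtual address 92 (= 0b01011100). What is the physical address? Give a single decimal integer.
Answer: 732

Derivation:
vaddr = 92 = 0b01011100
Split: l1_idx=2, l2_idx=3, offset=4
L1[2] = 2
L2[2][3] = 91
paddr = 91 * 8 + 4 = 732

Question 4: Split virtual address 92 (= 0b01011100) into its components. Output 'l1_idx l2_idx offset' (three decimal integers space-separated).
Answer: 2 3 4

Derivation:
vaddr = 92 = 0b01011100
  top 3 bits -> l1_idx = 2
  next 2 bits -> l2_idx = 3
  bottom 3 bits -> offset = 4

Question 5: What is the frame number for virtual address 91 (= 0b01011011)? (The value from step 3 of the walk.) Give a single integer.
vaddr = 91: l1_idx=2, l2_idx=3
L1[2] = 2; L2[2][3] = 91

Answer: 91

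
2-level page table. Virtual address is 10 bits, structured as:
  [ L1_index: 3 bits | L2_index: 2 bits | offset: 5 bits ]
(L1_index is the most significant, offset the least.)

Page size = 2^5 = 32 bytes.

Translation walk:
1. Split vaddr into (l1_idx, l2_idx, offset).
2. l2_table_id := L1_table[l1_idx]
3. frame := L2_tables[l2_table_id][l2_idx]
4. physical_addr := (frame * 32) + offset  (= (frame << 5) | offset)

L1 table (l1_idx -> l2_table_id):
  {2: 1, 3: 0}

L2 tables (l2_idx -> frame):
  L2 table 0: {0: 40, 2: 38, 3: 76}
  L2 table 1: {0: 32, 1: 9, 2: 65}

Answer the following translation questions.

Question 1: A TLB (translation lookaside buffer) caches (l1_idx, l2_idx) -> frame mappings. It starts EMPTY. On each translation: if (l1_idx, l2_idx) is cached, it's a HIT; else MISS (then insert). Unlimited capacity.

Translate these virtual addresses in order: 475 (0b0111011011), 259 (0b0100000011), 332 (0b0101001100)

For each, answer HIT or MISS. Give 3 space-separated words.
vaddr=475: (3,2) not in TLB -> MISS, insert
vaddr=259: (2,0) not in TLB -> MISS, insert
vaddr=332: (2,2) not in TLB -> MISS, insert

Answer: MISS MISS MISS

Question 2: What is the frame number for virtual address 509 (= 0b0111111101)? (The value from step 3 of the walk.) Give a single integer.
vaddr = 509: l1_idx=3, l2_idx=3
L1[3] = 0; L2[0][3] = 76

Answer: 76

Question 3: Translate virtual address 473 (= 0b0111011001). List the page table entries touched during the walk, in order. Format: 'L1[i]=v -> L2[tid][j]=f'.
vaddr = 473 = 0b0111011001
Split: l1_idx=3, l2_idx=2, offset=25

Answer: L1[3]=0 -> L2[0][2]=38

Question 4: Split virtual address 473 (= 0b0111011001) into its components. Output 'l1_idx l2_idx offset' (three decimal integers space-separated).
Answer: 3 2 25

Derivation:
vaddr = 473 = 0b0111011001
  top 3 bits -> l1_idx = 3
  next 2 bits -> l2_idx = 2
  bottom 5 bits -> offset = 25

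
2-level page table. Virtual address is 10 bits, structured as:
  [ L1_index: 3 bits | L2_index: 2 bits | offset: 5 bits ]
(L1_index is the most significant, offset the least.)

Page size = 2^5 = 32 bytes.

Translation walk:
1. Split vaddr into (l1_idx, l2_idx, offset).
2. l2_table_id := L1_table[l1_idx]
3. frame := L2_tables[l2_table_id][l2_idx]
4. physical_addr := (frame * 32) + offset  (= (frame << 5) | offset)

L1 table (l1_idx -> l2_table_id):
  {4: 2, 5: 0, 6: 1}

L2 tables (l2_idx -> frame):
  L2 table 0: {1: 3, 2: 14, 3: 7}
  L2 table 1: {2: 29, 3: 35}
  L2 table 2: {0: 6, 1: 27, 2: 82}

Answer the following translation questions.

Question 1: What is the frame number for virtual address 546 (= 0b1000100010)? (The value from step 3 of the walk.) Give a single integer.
Answer: 27

Derivation:
vaddr = 546: l1_idx=4, l2_idx=1
L1[4] = 2; L2[2][1] = 27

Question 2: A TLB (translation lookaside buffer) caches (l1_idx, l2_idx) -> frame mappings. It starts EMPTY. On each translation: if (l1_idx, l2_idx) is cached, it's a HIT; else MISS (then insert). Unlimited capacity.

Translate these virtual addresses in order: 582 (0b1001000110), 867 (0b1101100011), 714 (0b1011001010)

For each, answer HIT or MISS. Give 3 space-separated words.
vaddr=582: (4,2) not in TLB -> MISS, insert
vaddr=867: (6,3) not in TLB -> MISS, insert
vaddr=714: (5,2) not in TLB -> MISS, insert

Answer: MISS MISS MISS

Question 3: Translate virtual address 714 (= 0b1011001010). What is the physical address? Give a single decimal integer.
vaddr = 714 = 0b1011001010
Split: l1_idx=5, l2_idx=2, offset=10
L1[5] = 0
L2[0][2] = 14
paddr = 14 * 32 + 10 = 458

Answer: 458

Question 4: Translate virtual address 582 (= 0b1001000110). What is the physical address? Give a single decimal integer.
vaddr = 582 = 0b1001000110
Split: l1_idx=4, l2_idx=2, offset=6
L1[4] = 2
L2[2][2] = 82
paddr = 82 * 32 + 6 = 2630

Answer: 2630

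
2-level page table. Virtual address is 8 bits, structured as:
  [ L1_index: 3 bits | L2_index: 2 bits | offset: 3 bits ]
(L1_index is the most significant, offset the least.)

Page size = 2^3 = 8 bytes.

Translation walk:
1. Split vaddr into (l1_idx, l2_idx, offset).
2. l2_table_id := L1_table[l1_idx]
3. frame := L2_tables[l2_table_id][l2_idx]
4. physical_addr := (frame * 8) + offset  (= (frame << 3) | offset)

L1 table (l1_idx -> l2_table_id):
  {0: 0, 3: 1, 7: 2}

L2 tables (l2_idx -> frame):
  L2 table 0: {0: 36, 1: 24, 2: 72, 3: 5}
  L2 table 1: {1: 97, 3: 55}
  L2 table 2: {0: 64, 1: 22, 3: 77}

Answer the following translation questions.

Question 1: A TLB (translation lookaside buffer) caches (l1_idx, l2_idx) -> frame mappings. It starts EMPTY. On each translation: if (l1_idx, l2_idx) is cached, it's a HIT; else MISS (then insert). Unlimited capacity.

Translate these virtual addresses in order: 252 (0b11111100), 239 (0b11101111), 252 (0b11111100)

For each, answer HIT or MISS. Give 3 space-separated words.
vaddr=252: (7,3) not in TLB -> MISS, insert
vaddr=239: (7,1) not in TLB -> MISS, insert
vaddr=252: (7,3) in TLB -> HIT

Answer: MISS MISS HIT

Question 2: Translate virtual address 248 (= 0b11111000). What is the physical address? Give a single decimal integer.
Answer: 616

Derivation:
vaddr = 248 = 0b11111000
Split: l1_idx=7, l2_idx=3, offset=0
L1[7] = 2
L2[2][3] = 77
paddr = 77 * 8 + 0 = 616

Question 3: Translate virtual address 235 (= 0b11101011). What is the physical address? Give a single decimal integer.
Answer: 179

Derivation:
vaddr = 235 = 0b11101011
Split: l1_idx=7, l2_idx=1, offset=3
L1[7] = 2
L2[2][1] = 22
paddr = 22 * 8 + 3 = 179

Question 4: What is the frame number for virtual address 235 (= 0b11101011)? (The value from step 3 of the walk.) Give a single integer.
Answer: 22

Derivation:
vaddr = 235: l1_idx=7, l2_idx=1
L1[7] = 2; L2[2][1] = 22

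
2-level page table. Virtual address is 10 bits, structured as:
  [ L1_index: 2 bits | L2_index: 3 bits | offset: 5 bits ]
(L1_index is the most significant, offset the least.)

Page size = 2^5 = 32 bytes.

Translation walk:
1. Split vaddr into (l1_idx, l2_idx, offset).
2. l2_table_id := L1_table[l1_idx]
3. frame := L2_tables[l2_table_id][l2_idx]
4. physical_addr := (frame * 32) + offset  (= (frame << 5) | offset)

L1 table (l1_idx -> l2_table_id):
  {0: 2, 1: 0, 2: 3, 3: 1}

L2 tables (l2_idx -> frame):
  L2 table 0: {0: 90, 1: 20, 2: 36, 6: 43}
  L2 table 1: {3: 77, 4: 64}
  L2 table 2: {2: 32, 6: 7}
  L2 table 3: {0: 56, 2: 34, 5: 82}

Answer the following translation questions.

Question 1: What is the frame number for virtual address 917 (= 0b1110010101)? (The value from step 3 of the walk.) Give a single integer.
Answer: 64

Derivation:
vaddr = 917: l1_idx=3, l2_idx=4
L1[3] = 1; L2[1][4] = 64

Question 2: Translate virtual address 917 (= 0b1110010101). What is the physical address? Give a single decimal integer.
Answer: 2069

Derivation:
vaddr = 917 = 0b1110010101
Split: l1_idx=3, l2_idx=4, offset=21
L1[3] = 1
L2[1][4] = 64
paddr = 64 * 32 + 21 = 2069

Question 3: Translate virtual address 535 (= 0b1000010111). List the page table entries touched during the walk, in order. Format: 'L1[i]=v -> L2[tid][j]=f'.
vaddr = 535 = 0b1000010111
Split: l1_idx=2, l2_idx=0, offset=23

Answer: L1[2]=3 -> L2[3][0]=56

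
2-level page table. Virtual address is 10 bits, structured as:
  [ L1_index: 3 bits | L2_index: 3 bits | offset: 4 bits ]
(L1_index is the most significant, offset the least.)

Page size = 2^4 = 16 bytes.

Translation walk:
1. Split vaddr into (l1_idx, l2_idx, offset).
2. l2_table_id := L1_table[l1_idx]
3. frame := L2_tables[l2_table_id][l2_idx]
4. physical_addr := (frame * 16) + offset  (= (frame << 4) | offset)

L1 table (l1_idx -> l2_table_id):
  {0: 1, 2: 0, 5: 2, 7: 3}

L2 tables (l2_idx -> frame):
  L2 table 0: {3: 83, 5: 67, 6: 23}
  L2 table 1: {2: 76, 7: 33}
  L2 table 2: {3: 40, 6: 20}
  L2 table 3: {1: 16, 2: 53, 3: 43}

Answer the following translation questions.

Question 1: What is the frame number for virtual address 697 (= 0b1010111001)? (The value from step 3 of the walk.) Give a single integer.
Answer: 40

Derivation:
vaddr = 697: l1_idx=5, l2_idx=3
L1[5] = 2; L2[2][3] = 40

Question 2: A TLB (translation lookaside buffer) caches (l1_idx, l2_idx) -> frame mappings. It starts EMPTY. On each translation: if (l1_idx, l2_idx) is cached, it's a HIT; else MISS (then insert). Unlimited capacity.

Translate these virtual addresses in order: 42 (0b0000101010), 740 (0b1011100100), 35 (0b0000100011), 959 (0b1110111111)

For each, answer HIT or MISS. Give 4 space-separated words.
Answer: MISS MISS HIT MISS

Derivation:
vaddr=42: (0,2) not in TLB -> MISS, insert
vaddr=740: (5,6) not in TLB -> MISS, insert
vaddr=35: (0,2) in TLB -> HIT
vaddr=959: (7,3) not in TLB -> MISS, insert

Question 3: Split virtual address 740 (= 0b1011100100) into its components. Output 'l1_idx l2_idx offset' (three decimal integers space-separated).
Answer: 5 6 4

Derivation:
vaddr = 740 = 0b1011100100
  top 3 bits -> l1_idx = 5
  next 3 bits -> l2_idx = 6
  bottom 4 bits -> offset = 4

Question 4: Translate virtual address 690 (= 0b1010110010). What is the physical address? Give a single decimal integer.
Answer: 642

Derivation:
vaddr = 690 = 0b1010110010
Split: l1_idx=5, l2_idx=3, offset=2
L1[5] = 2
L2[2][3] = 40
paddr = 40 * 16 + 2 = 642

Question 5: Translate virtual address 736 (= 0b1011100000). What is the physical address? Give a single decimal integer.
Answer: 320

Derivation:
vaddr = 736 = 0b1011100000
Split: l1_idx=5, l2_idx=6, offset=0
L1[5] = 2
L2[2][6] = 20
paddr = 20 * 16 + 0 = 320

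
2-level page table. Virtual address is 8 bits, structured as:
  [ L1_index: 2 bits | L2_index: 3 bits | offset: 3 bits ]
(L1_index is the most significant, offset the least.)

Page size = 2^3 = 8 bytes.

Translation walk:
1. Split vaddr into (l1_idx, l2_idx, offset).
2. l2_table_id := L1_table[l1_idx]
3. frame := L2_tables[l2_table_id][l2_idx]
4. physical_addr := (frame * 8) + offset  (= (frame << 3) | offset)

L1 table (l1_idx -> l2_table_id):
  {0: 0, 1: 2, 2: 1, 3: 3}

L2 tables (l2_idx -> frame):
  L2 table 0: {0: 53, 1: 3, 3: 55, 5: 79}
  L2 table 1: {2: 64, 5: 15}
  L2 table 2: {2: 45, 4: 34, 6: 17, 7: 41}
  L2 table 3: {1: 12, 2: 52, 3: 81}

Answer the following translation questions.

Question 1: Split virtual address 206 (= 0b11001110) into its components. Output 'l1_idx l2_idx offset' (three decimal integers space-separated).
Answer: 3 1 6

Derivation:
vaddr = 206 = 0b11001110
  top 2 bits -> l1_idx = 3
  next 3 bits -> l2_idx = 1
  bottom 3 bits -> offset = 6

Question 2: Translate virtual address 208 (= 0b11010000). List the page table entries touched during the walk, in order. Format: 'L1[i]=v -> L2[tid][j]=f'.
Answer: L1[3]=3 -> L2[3][2]=52

Derivation:
vaddr = 208 = 0b11010000
Split: l1_idx=3, l2_idx=2, offset=0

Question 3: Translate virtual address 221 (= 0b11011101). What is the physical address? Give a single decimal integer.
Answer: 653

Derivation:
vaddr = 221 = 0b11011101
Split: l1_idx=3, l2_idx=3, offset=5
L1[3] = 3
L2[3][3] = 81
paddr = 81 * 8 + 5 = 653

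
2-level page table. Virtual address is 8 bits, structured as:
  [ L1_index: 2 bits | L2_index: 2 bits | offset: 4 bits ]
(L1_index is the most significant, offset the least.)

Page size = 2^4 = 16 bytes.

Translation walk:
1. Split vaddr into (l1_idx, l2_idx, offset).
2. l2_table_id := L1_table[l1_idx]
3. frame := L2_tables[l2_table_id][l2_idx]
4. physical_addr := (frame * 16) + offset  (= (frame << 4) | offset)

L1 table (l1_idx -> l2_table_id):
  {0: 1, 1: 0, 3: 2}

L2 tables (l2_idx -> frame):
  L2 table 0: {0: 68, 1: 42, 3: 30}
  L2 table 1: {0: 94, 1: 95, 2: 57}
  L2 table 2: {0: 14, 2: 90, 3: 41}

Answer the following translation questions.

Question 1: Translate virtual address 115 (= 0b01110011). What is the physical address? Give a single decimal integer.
Answer: 483

Derivation:
vaddr = 115 = 0b01110011
Split: l1_idx=1, l2_idx=3, offset=3
L1[1] = 0
L2[0][3] = 30
paddr = 30 * 16 + 3 = 483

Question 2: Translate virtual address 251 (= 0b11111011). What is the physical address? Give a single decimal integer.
Answer: 667

Derivation:
vaddr = 251 = 0b11111011
Split: l1_idx=3, l2_idx=3, offset=11
L1[3] = 2
L2[2][3] = 41
paddr = 41 * 16 + 11 = 667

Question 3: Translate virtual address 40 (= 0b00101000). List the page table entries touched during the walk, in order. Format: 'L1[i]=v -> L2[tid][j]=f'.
Answer: L1[0]=1 -> L2[1][2]=57

Derivation:
vaddr = 40 = 0b00101000
Split: l1_idx=0, l2_idx=2, offset=8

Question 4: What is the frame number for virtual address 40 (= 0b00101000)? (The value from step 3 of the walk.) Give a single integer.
Answer: 57

Derivation:
vaddr = 40: l1_idx=0, l2_idx=2
L1[0] = 1; L2[1][2] = 57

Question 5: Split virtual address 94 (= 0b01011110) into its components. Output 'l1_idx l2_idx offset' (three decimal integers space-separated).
vaddr = 94 = 0b01011110
  top 2 bits -> l1_idx = 1
  next 2 bits -> l2_idx = 1
  bottom 4 bits -> offset = 14

Answer: 1 1 14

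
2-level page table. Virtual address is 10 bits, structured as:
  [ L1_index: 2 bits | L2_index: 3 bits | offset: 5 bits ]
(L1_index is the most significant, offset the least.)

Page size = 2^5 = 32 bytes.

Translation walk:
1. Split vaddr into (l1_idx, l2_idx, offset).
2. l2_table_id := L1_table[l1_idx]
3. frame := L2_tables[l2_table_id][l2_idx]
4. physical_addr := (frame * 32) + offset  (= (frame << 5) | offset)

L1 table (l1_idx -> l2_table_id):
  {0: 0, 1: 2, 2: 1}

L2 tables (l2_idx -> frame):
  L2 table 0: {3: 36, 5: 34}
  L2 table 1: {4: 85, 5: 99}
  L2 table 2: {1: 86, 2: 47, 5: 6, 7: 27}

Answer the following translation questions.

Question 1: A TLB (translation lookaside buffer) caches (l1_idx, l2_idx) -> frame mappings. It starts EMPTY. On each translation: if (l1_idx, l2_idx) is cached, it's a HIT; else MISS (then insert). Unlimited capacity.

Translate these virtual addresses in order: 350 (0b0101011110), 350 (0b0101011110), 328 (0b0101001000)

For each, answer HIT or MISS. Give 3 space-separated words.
vaddr=350: (1,2) not in TLB -> MISS, insert
vaddr=350: (1,2) in TLB -> HIT
vaddr=328: (1,2) in TLB -> HIT

Answer: MISS HIT HIT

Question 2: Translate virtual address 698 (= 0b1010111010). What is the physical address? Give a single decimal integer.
vaddr = 698 = 0b1010111010
Split: l1_idx=2, l2_idx=5, offset=26
L1[2] = 1
L2[1][5] = 99
paddr = 99 * 32 + 26 = 3194

Answer: 3194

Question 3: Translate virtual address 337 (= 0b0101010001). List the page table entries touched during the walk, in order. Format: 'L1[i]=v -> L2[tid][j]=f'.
Answer: L1[1]=2 -> L2[2][2]=47

Derivation:
vaddr = 337 = 0b0101010001
Split: l1_idx=1, l2_idx=2, offset=17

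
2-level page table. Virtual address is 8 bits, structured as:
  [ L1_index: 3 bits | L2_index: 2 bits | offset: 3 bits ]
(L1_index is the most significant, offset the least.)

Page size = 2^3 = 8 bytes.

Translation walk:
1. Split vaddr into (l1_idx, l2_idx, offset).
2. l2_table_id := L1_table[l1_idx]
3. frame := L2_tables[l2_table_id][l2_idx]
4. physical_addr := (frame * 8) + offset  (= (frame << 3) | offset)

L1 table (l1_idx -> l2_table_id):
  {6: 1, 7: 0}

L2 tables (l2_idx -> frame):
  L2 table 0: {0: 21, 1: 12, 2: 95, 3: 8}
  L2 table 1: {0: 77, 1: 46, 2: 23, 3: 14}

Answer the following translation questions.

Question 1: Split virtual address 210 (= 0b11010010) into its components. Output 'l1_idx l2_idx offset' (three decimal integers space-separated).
vaddr = 210 = 0b11010010
  top 3 bits -> l1_idx = 6
  next 2 bits -> l2_idx = 2
  bottom 3 bits -> offset = 2

Answer: 6 2 2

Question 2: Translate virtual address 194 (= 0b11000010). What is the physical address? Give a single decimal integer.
vaddr = 194 = 0b11000010
Split: l1_idx=6, l2_idx=0, offset=2
L1[6] = 1
L2[1][0] = 77
paddr = 77 * 8 + 2 = 618

Answer: 618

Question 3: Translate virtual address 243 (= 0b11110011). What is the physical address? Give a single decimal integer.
vaddr = 243 = 0b11110011
Split: l1_idx=7, l2_idx=2, offset=3
L1[7] = 0
L2[0][2] = 95
paddr = 95 * 8 + 3 = 763

Answer: 763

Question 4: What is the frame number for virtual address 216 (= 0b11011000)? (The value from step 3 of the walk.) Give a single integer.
Answer: 14

Derivation:
vaddr = 216: l1_idx=6, l2_idx=3
L1[6] = 1; L2[1][3] = 14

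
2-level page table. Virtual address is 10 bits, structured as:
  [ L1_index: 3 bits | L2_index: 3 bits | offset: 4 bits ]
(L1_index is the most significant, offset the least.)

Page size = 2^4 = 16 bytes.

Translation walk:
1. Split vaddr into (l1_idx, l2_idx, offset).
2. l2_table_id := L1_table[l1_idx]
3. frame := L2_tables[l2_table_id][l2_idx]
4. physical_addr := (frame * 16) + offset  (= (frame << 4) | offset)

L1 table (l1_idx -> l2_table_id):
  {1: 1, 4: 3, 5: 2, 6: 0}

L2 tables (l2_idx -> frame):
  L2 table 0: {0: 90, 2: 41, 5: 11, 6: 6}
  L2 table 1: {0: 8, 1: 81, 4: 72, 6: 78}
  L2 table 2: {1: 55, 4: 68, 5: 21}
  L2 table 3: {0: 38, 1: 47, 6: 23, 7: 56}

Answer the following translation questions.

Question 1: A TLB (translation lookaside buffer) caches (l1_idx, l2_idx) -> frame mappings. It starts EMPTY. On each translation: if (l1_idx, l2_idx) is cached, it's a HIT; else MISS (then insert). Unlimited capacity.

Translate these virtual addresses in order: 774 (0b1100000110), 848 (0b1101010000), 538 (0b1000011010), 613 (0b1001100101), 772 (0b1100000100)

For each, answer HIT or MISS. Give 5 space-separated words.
Answer: MISS MISS MISS MISS HIT

Derivation:
vaddr=774: (6,0) not in TLB -> MISS, insert
vaddr=848: (6,5) not in TLB -> MISS, insert
vaddr=538: (4,1) not in TLB -> MISS, insert
vaddr=613: (4,6) not in TLB -> MISS, insert
vaddr=772: (6,0) in TLB -> HIT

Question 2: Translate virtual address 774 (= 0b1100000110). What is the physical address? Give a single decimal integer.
Answer: 1446

Derivation:
vaddr = 774 = 0b1100000110
Split: l1_idx=6, l2_idx=0, offset=6
L1[6] = 0
L2[0][0] = 90
paddr = 90 * 16 + 6 = 1446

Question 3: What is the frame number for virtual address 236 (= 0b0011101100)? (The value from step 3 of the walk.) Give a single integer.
vaddr = 236: l1_idx=1, l2_idx=6
L1[1] = 1; L2[1][6] = 78

Answer: 78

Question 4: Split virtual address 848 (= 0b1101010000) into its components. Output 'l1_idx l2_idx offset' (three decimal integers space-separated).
Answer: 6 5 0

Derivation:
vaddr = 848 = 0b1101010000
  top 3 bits -> l1_idx = 6
  next 3 bits -> l2_idx = 5
  bottom 4 bits -> offset = 0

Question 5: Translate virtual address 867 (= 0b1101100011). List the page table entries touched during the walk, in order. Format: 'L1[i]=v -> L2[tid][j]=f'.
vaddr = 867 = 0b1101100011
Split: l1_idx=6, l2_idx=6, offset=3

Answer: L1[6]=0 -> L2[0][6]=6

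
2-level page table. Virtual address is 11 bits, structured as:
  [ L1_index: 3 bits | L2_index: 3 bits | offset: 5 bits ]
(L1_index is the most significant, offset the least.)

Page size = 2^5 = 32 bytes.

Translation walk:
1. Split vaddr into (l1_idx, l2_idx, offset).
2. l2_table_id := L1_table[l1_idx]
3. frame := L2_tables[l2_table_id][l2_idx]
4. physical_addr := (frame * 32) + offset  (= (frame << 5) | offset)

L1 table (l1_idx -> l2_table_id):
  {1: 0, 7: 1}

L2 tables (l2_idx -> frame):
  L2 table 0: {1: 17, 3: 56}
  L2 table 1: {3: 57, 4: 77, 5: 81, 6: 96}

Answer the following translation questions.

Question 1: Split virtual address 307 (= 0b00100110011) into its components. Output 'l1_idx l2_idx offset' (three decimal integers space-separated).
vaddr = 307 = 0b00100110011
  top 3 bits -> l1_idx = 1
  next 3 bits -> l2_idx = 1
  bottom 5 bits -> offset = 19

Answer: 1 1 19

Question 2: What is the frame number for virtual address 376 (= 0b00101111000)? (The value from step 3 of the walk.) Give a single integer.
Answer: 56

Derivation:
vaddr = 376: l1_idx=1, l2_idx=3
L1[1] = 0; L2[0][3] = 56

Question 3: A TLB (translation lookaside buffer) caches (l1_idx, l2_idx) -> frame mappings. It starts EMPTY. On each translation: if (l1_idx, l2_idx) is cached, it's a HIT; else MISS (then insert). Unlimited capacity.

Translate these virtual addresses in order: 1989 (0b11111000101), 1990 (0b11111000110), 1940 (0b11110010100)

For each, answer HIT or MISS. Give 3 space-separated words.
vaddr=1989: (7,6) not in TLB -> MISS, insert
vaddr=1990: (7,6) in TLB -> HIT
vaddr=1940: (7,4) not in TLB -> MISS, insert

Answer: MISS HIT MISS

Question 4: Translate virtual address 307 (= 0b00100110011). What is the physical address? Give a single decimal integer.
vaddr = 307 = 0b00100110011
Split: l1_idx=1, l2_idx=1, offset=19
L1[1] = 0
L2[0][1] = 17
paddr = 17 * 32 + 19 = 563

Answer: 563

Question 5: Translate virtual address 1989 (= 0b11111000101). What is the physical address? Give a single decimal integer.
Answer: 3077

Derivation:
vaddr = 1989 = 0b11111000101
Split: l1_idx=7, l2_idx=6, offset=5
L1[7] = 1
L2[1][6] = 96
paddr = 96 * 32 + 5 = 3077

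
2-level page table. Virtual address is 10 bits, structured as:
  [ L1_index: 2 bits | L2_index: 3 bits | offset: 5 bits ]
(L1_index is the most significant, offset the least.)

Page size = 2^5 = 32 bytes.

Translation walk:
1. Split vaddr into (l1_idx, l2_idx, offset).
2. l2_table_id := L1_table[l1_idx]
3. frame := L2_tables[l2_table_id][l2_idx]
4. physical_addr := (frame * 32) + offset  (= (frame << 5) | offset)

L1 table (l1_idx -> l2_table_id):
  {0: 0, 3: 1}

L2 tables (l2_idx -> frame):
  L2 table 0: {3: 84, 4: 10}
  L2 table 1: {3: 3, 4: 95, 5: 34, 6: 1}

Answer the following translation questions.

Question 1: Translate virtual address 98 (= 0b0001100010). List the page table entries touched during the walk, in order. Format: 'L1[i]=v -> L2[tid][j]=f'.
Answer: L1[0]=0 -> L2[0][3]=84

Derivation:
vaddr = 98 = 0b0001100010
Split: l1_idx=0, l2_idx=3, offset=2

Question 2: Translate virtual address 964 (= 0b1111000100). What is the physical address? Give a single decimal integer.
vaddr = 964 = 0b1111000100
Split: l1_idx=3, l2_idx=6, offset=4
L1[3] = 1
L2[1][6] = 1
paddr = 1 * 32 + 4 = 36

Answer: 36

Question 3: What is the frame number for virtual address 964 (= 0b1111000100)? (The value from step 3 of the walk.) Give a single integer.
vaddr = 964: l1_idx=3, l2_idx=6
L1[3] = 1; L2[1][6] = 1

Answer: 1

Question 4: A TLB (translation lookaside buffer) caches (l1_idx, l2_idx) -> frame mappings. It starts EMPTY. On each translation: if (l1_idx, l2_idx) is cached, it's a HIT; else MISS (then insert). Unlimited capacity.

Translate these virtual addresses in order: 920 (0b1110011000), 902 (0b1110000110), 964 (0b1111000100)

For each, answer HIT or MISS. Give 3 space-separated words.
vaddr=920: (3,4) not in TLB -> MISS, insert
vaddr=902: (3,4) in TLB -> HIT
vaddr=964: (3,6) not in TLB -> MISS, insert

Answer: MISS HIT MISS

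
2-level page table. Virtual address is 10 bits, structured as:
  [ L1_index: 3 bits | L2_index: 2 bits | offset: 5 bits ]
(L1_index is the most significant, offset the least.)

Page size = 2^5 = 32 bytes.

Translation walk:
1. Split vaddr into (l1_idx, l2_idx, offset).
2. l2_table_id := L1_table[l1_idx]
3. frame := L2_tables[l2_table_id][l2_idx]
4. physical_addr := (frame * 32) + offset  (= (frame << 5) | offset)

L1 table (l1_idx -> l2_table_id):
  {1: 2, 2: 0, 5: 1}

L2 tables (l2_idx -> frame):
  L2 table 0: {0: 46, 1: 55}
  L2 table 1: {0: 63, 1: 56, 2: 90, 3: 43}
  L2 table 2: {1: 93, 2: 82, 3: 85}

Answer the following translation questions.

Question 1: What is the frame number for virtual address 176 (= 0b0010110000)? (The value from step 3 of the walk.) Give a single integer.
Answer: 93

Derivation:
vaddr = 176: l1_idx=1, l2_idx=1
L1[1] = 2; L2[2][1] = 93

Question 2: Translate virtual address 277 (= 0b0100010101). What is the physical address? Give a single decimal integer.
Answer: 1493

Derivation:
vaddr = 277 = 0b0100010101
Split: l1_idx=2, l2_idx=0, offset=21
L1[2] = 0
L2[0][0] = 46
paddr = 46 * 32 + 21 = 1493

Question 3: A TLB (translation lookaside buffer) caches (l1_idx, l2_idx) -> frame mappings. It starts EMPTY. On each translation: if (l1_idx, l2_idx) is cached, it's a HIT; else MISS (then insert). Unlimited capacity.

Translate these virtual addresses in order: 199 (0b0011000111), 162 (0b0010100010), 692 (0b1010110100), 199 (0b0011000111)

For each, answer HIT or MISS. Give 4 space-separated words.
vaddr=199: (1,2) not in TLB -> MISS, insert
vaddr=162: (1,1) not in TLB -> MISS, insert
vaddr=692: (5,1) not in TLB -> MISS, insert
vaddr=199: (1,2) in TLB -> HIT

Answer: MISS MISS MISS HIT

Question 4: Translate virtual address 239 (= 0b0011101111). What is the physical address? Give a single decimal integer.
Answer: 2735

Derivation:
vaddr = 239 = 0b0011101111
Split: l1_idx=1, l2_idx=3, offset=15
L1[1] = 2
L2[2][3] = 85
paddr = 85 * 32 + 15 = 2735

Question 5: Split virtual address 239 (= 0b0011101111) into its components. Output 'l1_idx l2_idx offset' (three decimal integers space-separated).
Answer: 1 3 15

Derivation:
vaddr = 239 = 0b0011101111
  top 3 bits -> l1_idx = 1
  next 2 bits -> l2_idx = 3
  bottom 5 bits -> offset = 15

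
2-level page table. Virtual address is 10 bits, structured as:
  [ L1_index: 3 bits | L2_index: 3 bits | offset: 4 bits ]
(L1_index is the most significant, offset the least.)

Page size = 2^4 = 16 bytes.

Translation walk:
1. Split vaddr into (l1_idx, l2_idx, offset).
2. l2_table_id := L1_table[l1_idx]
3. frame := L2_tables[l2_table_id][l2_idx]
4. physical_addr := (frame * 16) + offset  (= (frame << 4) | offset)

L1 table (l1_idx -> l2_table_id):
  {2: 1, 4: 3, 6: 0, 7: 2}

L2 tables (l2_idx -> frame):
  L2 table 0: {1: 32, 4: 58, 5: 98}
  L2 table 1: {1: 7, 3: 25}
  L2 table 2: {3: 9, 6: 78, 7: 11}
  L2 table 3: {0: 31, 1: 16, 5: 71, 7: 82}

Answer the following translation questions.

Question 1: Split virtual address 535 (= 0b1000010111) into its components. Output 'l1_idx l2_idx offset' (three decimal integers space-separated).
Answer: 4 1 7

Derivation:
vaddr = 535 = 0b1000010111
  top 3 bits -> l1_idx = 4
  next 3 bits -> l2_idx = 1
  bottom 4 bits -> offset = 7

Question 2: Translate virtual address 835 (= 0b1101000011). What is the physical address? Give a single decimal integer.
vaddr = 835 = 0b1101000011
Split: l1_idx=6, l2_idx=4, offset=3
L1[6] = 0
L2[0][4] = 58
paddr = 58 * 16 + 3 = 931

Answer: 931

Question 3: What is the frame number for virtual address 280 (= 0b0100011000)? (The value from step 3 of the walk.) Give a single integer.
Answer: 7

Derivation:
vaddr = 280: l1_idx=2, l2_idx=1
L1[2] = 1; L2[1][1] = 7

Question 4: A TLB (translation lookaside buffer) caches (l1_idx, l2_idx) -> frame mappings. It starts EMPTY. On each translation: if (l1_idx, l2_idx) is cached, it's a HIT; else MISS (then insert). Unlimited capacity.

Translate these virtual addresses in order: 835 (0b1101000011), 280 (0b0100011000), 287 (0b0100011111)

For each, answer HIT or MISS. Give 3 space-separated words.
vaddr=835: (6,4) not in TLB -> MISS, insert
vaddr=280: (2,1) not in TLB -> MISS, insert
vaddr=287: (2,1) in TLB -> HIT

Answer: MISS MISS HIT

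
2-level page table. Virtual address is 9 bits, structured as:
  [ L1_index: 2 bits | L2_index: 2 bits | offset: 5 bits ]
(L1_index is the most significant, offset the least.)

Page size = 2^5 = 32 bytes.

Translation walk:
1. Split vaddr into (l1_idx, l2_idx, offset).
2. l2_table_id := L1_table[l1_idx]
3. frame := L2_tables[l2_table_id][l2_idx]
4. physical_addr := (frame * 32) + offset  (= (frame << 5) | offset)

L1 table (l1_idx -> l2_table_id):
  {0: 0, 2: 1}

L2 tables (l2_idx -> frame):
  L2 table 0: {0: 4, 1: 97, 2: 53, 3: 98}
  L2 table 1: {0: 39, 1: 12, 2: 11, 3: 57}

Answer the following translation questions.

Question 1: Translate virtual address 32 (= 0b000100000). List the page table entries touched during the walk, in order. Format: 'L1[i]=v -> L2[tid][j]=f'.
Answer: L1[0]=0 -> L2[0][1]=97

Derivation:
vaddr = 32 = 0b000100000
Split: l1_idx=0, l2_idx=1, offset=0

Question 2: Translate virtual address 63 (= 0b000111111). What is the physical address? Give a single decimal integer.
vaddr = 63 = 0b000111111
Split: l1_idx=0, l2_idx=1, offset=31
L1[0] = 0
L2[0][1] = 97
paddr = 97 * 32 + 31 = 3135

Answer: 3135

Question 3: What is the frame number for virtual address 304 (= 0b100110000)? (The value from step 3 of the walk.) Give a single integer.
vaddr = 304: l1_idx=2, l2_idx=1
L1[2] = 1; L2[1][1] = 12

Answer: 12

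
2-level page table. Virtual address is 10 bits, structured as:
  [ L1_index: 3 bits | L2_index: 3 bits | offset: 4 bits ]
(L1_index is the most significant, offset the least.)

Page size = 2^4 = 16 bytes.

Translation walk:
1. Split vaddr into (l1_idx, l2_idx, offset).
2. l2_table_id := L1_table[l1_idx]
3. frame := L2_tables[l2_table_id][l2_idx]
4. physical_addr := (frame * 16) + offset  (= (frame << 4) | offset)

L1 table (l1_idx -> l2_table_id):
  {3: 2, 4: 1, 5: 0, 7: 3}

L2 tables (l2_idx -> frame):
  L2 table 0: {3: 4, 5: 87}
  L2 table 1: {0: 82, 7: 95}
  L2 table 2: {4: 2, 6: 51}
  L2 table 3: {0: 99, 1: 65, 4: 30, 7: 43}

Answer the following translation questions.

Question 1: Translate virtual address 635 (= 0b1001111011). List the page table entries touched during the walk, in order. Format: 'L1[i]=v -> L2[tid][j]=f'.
Answer: L1[4]=1 -> L2[1][7]=95

Derivation:
vaddr = 635 = 0b1001111011
Split: l1_idx=4, l2_idx=7, offset=11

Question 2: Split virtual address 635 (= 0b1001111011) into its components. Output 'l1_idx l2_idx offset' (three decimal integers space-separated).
Answer: 4 7 11

Derivation:
vaddr = 635 = 0b1001111011
  top 3 bits -> l1_idx = 4
  next 3 bits -> l2_idx = 7
  bottom 4 bits -> offset = 11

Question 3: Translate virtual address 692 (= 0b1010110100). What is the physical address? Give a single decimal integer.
vaddr = 692 = 0b1010110100
Split: l1_idx=5, l2_idx=3, offset=4
L1[5] = 0
L2[0][3] = 4
paddr = 4 * 16 + 4 = 68

Answer: 68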